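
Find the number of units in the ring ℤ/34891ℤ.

31680

Prime factorization: 34891 = 23 * 37 * 41.
φ(23) = 23 − 1 = 22.
φ(37) = 37 − 1 = 36.
φ(41) = 41 − 1 = 40.
φ(34891) = 22 × 36 × 40 = 31680.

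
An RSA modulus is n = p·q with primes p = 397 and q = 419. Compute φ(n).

φ(pq) = (p−1)(q−1) = 396 · 418 = 165528.

165528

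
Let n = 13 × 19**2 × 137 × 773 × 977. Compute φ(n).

420545875968

φ(485562544961) = 485562544961 · (1 − 1/13) · (1 − 1/19) · (1 − 1/137) · (1 − 1/773) · (1 − 1/977)
       = 485562544961 · 22133993472/25555923419 = 420545875968.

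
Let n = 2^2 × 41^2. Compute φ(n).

φ(6724) = 6724 · (1 − 1/2) · (1 − 1/41)
       = 6724 · 40/82 = 3280.

3280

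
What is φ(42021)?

22176

Prime factorization: 42021 = 3^2 · 7 · 23 · 29.
φ(3^2) = 3^2 − 3^1 = 9 − 3 = 6.
φ(7) = 7 − 1 = 6.
φ(23) = 23 − 1 = 22.
φ(29) = 29 − 1 = 28.
Multiply: 6 · 6 · 22 · 28 = 22176.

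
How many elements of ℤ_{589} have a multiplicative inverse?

540

589 = 19 · 31.
φ(19) = 19 − 1 = 18.
φ(31) = 31 − 1 = 30.
Multiply: 18 · 30 = 540.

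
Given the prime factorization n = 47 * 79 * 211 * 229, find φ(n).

φ(47) = 47 − 1 = 46.
φ(79) = 79 − 1 = 78.
φ(211) = 211 − 1 = 210.
φ(229) = 229 − 1 = 228.
φ(179408447) = 46 × 78 × 210 × 228 = 171793440.

171793440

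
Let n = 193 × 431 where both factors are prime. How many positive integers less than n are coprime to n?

φ(83183) = 83183 · (1 − 1/193) · (1 − 1/431)
       = 83183 · 82560/83183 = 82560.

82560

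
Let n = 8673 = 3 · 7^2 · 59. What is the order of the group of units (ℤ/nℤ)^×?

φ(3) = 3 − 1 = 2.
φ(7^2) = 7^2 − 7^1 = 49 − 7 = 42.
φ(59) = 59 − 1 = 58.
Since φ is multiplicative, φ(8673) = 2 · 42 · 58 = 4872.

4872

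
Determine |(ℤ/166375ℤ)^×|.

121000

166375 = 5^3 · 11^3.
φ(5^3) = 5^3 − 5^2 = 125 − 25 = 100.
φ(11^3) = 11^3 − 11^2 = 1331 − 121 = 1210.
Multiply: 100 · 1210 = 121000.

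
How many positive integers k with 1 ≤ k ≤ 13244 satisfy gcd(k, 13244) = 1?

Factor 13244: 13244 = 2**2 * 7 * 11 * 43.
φ(2^2) = 2^2 − 2^1 = 4 − 2 = 2.
φ(7) = 7 − 1 = 6.
φ(11) = 11 − 1 = 10.
φ(43) = 43 − 1 = 42.
Since φ is multiplicative, φ(13244) = 2 · 6 · 10 · 42 = 5040.

5040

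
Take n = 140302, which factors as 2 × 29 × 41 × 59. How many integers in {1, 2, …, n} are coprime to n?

φ(140302) = 140302 · (1 − 1/2) · (1 − 1/29) · (1 − 1/41) · (1 − 1/59)
       = 140302 · 64960/140302 = 64960.

64960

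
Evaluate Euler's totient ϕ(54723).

32256

First factor: 54723 = 3 · 17 · 29 · 37.
φ(3) = 3 − 1 = 2.
φ(17) = 17 − 1 = 16.
φ(29) = 29 − 1 = 28.
φ(37) = 37 − 1 = 36.
φ(54723) = 2 × 16 × 28 × 36 = 32256.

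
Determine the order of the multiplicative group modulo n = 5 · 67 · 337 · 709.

62802432

φ(80042555) = 80042555 · (1 − 1/5) · (1 − 1/67) · (1 − 1/337) · (1 − 1/709)
       = 80042555 · 62802432/80042555 = 62802432.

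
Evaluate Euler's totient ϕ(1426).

660

Prime factorization: 1426 = 2 · 23 · 31.
φ(2) = 2 − 1 = 1.
φ(23) = 23 − 1 = 22.
φ(31) = 31 − 1 = 30.
Since φ is multiplicative, φ(1426) = 1 · 22 · 30 = 660.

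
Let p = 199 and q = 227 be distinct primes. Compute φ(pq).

φ(45173) = 45173 · (1 − 1/199) · (1 − 1/227)
       = 45173 · 44748/45173 = 44748.

44748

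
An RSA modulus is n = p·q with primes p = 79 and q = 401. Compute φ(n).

31200

φ(79) = 79 − 1 = 78.
φ(401) = 401 − 1 = 400.
Multiply: 78 · 400 = 31200.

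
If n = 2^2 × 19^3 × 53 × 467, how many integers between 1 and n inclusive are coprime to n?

φ(2^2) = 2^2 − 2^1 = 4 − 2 = 2.
φ(19^3) = 19^2·(19−1) = 361·18 = 6498.
φ(53) = 53 − 1 = 52.
φ(467) = 467 − 1 = 466.
φ(679068436) = 2 × 6498 × 52 × 466 = 314919072.

314919072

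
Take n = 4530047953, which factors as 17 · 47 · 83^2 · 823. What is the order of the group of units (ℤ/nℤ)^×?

4117575552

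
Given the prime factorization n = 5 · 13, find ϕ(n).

φ(65) = 65 · (1 − 1/5) · (1 − 1/13)
       = 65 · 48/65 = 48.

48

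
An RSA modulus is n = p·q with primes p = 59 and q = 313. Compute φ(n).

18096

φ(59) = 59 − 1 = 58.
φ(313) = 313 − 1 = 312.
Multiply: 58 · 312 = 18096.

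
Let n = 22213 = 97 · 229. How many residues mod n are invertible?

φ(97) = 97 − 1 = 96.
φ(229) = 229 − 1 = 228.
Multiply: 96 · 228 = 21888.

21888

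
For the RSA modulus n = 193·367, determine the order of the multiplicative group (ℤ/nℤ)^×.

For distinct primes, φ(pq) = (p−1)(q−1) = 192 × 366 = 70272.

70272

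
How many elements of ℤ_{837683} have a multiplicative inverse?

Prime factorization: 837683 = 7 · 11^2 · 23 · 43.
φ(837683) = 837683 · (1 − 1/7) · (1 − 1/11) · (1 − 1/23) · (1 − 1/43)
       = 837683 · 55440/76153 = 609840.

609840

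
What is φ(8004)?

2464

8004 = 2^2 * 3 * 23 * 29.
φ(2^2) = 2^2 − 2^1 = 4 − 2 = 2.
φ(3) = 3 − 1 = 2.
φ(23) = 23 − 1 = 22.
φ(29) = 29 − 1 = 28.
φ(8004) = 2 × 2 × 22 × 28 = 2464.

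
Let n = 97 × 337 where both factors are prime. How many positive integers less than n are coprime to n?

32256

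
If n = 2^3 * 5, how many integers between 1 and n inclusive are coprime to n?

16

φ(2^3) = 2^2·(2−1) = 4·1 = 4.
φ(5) = 5 − 1 = 4.
φ(40) = 4 × 4 = 16.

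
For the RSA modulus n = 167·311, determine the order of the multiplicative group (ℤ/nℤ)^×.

For distinct primes, φ(pq) = (p−1)(q−1) = 166 × 310 = 51460.

51460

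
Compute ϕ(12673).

First factor: 12673 = 19 · 23 · 29.
φ(19) = 19 − 1 = 18.
φ(23) = 23 − 1 = 22.
φ(29) = 29 − 1 = 28.
Since φ is multiplicative, φ(12673) = 18 · 22 · 28 = 11088.

11088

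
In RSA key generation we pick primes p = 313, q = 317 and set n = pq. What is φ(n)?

98592

φ(99221) = 99221 · (1 − 1/313) · (1 − 1/317)
       = 99221 · 98592/99221 = 98592.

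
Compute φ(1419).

840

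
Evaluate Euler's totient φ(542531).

453600

Prime factorization: 542531 = 11 · 31 · 37 · 43.
φ(542531) = 542531 · (1 − 1/11) · (1 − 1/31) · (1 − 1/37) · (1 − 1/43)
       = 542531 · 453600/542531 = 453600.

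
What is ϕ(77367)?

Prime factorization: 77367 = 3 · 17 · 37 · 41.
φ(77367) = 77367 · (1 − 1/3) · (1 − 1/17) · (1 − 1/37) · (1 − 1/41)
       = 77367 · 46080/77367 = 46080.

46080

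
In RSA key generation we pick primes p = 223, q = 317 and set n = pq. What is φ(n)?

φ(n) = (p − 1)(q − 1) = (223−1)(317−1) = 222·316 = 70152.

70152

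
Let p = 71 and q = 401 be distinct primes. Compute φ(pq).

φ(71) = 71 − 1 = 70.
φ(401) = 401 − 1 = 400.
Multiply: 70 · 400 = 28000.

28000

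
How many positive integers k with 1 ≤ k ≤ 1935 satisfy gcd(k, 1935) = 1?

Factor 1935: 1935 = 3^2 × 5 × 43.
φ(3^2) = 3^1·(3−1) = 3·2 = 6.
φ(5) = 5 − 1 = 4.
φ(43) = 43 − 1 = 42.
φ(1935) = 6 × 4 × 42 = 1008.

1008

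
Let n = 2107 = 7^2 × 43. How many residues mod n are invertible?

1764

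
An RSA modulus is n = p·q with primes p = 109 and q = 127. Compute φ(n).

13608

For distinct primes, φ(pq) = (p−1)(q−1) = 108 × 126 = 13608.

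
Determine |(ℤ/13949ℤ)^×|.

First factor: 13949 = 13 · 29 · 37.
φ(13) = 13 − 1 = 12.
φ(29) = 29 − 1 = 28.
φ(37) = 37 − 1 = 36.
Since φ is multiplicative, φ(13949) = 12 · 28 · 36 = 12096.

12096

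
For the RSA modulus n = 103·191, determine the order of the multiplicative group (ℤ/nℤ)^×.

19380

φ(103) = 103 − 1 = 102.
φ(191) = 191 − 1 = 190.
φ(19673) = 102 × 190 = 19380.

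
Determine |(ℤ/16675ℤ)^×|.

12320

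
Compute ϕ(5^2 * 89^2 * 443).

69234880

φ(5^2) = 5^2 − 5^1 = 25 − 5 = 20.
φ(89^2) = 89^2 − 89^1 = 7921 − 89 = 7832.
φ(443) = 443 − 1 = 442.
Since φ is multiplicative, φ(87725075) = 20 · 7832 · 442 = 69234880.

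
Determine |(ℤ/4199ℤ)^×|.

3456

Prime factorization: 4199 = 13 × 17 × 19.
φ(4199) = 4199 · (1 − 1/13) · (1 − 1/17) · (1 − 1/19)
       = 4199 · 3456/4199 = 3456.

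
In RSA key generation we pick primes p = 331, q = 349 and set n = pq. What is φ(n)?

114840

φ(pq) = (p−1)(q−1) = 330 · 348 = 114840.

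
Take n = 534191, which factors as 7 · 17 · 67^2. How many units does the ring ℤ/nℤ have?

424512

φ(534191) = 534191 · (1 − 1/7) · (1 − 1/17) · (1 − 1/67)
       = 534191 · 6336/7973 = 424512.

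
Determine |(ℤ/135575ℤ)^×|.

89600

135575 = 5^2 · 11 · 17 · 29.
φ(135575) = 135575 · (1 − 1/5) · (1 − 1/11) · (1 − 1/17) · (1 − 1/29)
       = 135575 · 17920/27115 = 89600.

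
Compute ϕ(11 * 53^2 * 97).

2645760

φ(2997203) = 2997203 · (1 − 1/11) · (1 − 1/53) · (1 − 1/97)
       = 2997203 · 49920/56551 = 2645760.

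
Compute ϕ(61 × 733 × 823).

φ(36798799) = 36798799 · (1 − 1/61) · (1 − 1/733) · (1 − 1/823)
       = 36798799 · 36102240/36798799 = 36102240.

36102240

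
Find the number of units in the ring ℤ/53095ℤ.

Factor 53095: 53095 = 5 · 7 · 37 · 41.
φ(53095) = 53095 · (1 − 1/5) · (1 − 1/7) · (1 − 1/37) · (1 − 1/41)
       = 53095 · 34560/53095 = 34560.

34560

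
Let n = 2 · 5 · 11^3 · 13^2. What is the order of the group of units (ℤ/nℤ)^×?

755040

φ(2) = 2 − 1 = 1.
φ(5) = 5 − 1 = 4.
φ(11^3) = 11^3 − 11^2 = 1331 − 121 = 1210.
φ(13^2) = 13^2 − 13^1 = 169 − 13 = 156.
Since φ is multiplicative, φ(2249390) = 1 · 4 · 1210 · 156 = 755040.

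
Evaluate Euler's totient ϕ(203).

168

First factor: 203 = 7 · 29.
φ(7) = 7 − 1 = 6.
φ(29) = 29 − 1 = 28.
Multiply: 6 · 28 = 168.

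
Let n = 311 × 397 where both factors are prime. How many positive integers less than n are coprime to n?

122760

φ(n) = (p − 1)(q − 1) = (311−1)(397−1) = 310·396 = 122760.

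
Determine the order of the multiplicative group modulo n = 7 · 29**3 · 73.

10172736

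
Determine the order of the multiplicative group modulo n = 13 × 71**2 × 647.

38527440

φ(42399851) = 42399851 · (1 − 1/13) · (1 − 1/71) · (1 − 1/647)
       = 42399851 · 542640/597181 = 38527440.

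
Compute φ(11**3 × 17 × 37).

696960

φ(837199) = 837199 · (1 − 1/11) · (1 − 1/17) · (1 − 1/37)
       = 837199 · 5760/6919 = 696960.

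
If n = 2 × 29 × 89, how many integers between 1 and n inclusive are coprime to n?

φ(2) = 2 − 1 = 1.
φ(29) = 29 − 1 = 28.
φ(89) = 89 − 1 = 88.
φ(5162) = 1 × 28 × 88 = 2464.

2464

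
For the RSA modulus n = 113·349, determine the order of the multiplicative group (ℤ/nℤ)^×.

φ(113) = 113 − 1 = 112.
φ(349) = 349 − 1 = 348.
Multiply: 112 · 348 = 38976.

38976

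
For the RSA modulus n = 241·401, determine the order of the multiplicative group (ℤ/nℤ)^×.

96000

φ(n) = (p − 1)(q − 1) = (241−1)(401−1) = 240·400 = 96000.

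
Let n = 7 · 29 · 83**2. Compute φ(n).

1143408

φ(7) = 7 − 1 = 6.
φ(29) = 29 − 1 = 28.
φ(83^2) = 83^1·(83−1) = 83·82 = 6806.
Multiply: 6 · 28 · 6806 = 1143408.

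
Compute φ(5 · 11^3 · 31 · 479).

φ(98820095) = 98820095 · (1 − 1/5) · (1 − 1/11) · (1 − 1/31) · (1 − 1/479)
       = 98820095 · 573600/816695 = 69405600.

69405600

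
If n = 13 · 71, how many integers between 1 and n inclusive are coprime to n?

840

φ(923) = 923 · (1 − 1/13) · (1 − 1/71)
       = 923 · 840/923 = 840.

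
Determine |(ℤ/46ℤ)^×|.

22

46 = 2 · 23.
φ(2) = 2 − 1 = 1.
φ(23) = 23 − 1 = 22.
Multiply: 1 · 22 = 22.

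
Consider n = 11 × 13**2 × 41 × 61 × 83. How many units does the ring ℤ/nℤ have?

φ(11) = 11 − 1 = 10.
φ(13^2) = 13^2 − 13^1 = 169 − 13 = 156.
φ(41) = 41 − 1 = 40.
φ(61) = 61 − 1 = 60.
φ(83) = 83 − 1 = 82.
Multiply: 10 · 156 · 40 · 60 · 82 = 307008000.

307008000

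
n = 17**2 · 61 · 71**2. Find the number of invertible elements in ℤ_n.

81110400

φ(17^2) = 17^1·(17−1) = 17·16 = 272.
φ(61) = 61 − 1 = 60.
φ(71^2) = 71^1·(71−1) = 71·70 = 4970.
Since φ is multiplicative, φ(88867789) = 272 · 60 · 4970 = 81110400.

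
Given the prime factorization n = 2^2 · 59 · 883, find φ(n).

102312

φ(2^2) = 2^1·(2−1) = 2·1 = 2.
φ(59) = 59 − 1 = 58.
φ(883) = 883 − 1 = 882.
Multiply: 2 · 58 · 882 = 102312.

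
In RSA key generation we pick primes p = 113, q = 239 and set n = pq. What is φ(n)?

26656

For distinct primes, φ(pq) = (p−1)(q−1) = 112 × 238 = 26656.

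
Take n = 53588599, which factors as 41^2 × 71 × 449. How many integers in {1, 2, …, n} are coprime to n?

φ(53588599) = 53588599 · (1 − 1/41) · (1 − 1/71) · (1 − 1/449)
       = 53588599 · 1254400/1307039 = 51430400.

51430400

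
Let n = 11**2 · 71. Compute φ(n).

7700

φ(11^2) = 11^1·(11−1) = 11·10 = 110.
φ(71) = 71 − 1 = 70.
φ(8591) = 110 × 70 = 7700.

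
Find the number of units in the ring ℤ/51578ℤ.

23040

Prime factorization: 51578 = 2 × 17 × 37 × 41.
φ(2) = 2 − 1 = 1.
φ(17) = 17 − 1 = 16.
φ(37) = 37 − 1 = 36.
φ(41) = 41 − 1 = 40.
Multiply: 1 · 16 · 36 · 40 = 23040.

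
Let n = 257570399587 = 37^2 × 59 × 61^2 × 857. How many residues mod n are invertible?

242039957760

φ(37^2) = 37^1·(37−1) = 37·36 = 1332.
φ(59) = 59 − 1 = 58.
φ(61^2) = 61^2 − 61^1 = 3721 − 61 = 3660.
φ(857) = 857 − 1 = 856.
φ(257570399587) = 1332 × 58 × 3660 × 856 = 242039957760.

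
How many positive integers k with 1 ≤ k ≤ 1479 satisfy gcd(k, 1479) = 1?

Factor 1479: 1479 = 3 · 17 · 29.
φ(1479) = 1479 · (1 − 1/3) · (1 − 1/17) · (1 − 1/29)
       = 1479 · 896/1479 = 896.

896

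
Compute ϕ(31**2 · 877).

φ(842797) = 842797 · (1 − 1/31) · (1 − 1/877)
       = 842797 · 26280/27187 = 814680.

814680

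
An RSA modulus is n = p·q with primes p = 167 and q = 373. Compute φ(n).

61752

φ(pq) = (p−1)(q−1) = 166 · 372 = 61752.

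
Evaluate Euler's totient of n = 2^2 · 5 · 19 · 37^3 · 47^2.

φ(2^2) = 2^1·(2−1) = 2·1 = 2.
φ(5) = 5 − 1 = 4.
φ(19) = 19 − 1 = 18.
φ(37^3) = 37^3 − 37^2 = 50653 − 1369 = 49284.
φ(47^2) = 47^1·(47−1) = 47·46 = 2162.
φ(42519141260) = 2 × 4 × 18 × 49284 × 2162 = 15343489152.

15343489152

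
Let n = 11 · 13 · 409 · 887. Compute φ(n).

φ(51877969) = 51877969 · (1 − 1/11) · (1 − 1/13) · (1 − 1/409) · (1 − 1/887)
       = 51877969 · 43378560/51877969 = 43378560.

43378560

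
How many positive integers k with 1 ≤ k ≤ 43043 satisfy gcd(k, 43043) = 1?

30240

First factor: 43043 = 7 × 11 × 13 × 43.
φ(7) = 7 − 1 = 6.
φ(11) = 11 − 1 = 10.
φ(13) = 13 − 1 = 12.
φ(43) = 43 − 1 = 42.
Since φ is multiplicative, φ(43043) = 6 · 10 · 12 · 42 = 30240.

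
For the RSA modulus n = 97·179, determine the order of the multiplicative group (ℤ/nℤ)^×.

For distinct primes, φ(pq) = (p−1)(q−1) = 96 × 178 = 17088.

17088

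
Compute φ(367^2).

φ(134689) = 134689 · (1 − 1/367)
       = 134689 · 366/367 = 134322.

134322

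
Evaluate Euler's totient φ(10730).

Factor 10730: 10730 = 2 · 5 · 29 · 37.
φ(2) = 2 − 1 = 1.
φ(5) = 5 − 1 = 4.
φ(29) = 29 − 1 = 28.
φ(37) = 37 − 1 = 36.
Multiply: 1 · 4 · 28 · 36 = 4032.

4032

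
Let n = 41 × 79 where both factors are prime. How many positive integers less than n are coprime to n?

For distinct primes, φ(pq) = (p−1)(q−1) = 40 × 78 = 3120.

3120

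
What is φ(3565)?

2640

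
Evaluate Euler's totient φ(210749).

147840

Prime factorization: 210749 = 7^2 × 11 × 17 × 23.
φ(210749) = 210749 · (1 − 1/7) · (1 − 1/11) · (1 − 1/17) · (1 − 1/23)
       = 210749 · 21120/30107 = 147840.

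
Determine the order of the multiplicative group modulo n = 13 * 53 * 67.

41184

φ(13) = 13 − 1 = 12.
φ(53) = 53 − 1 = 52.
φ(67) = 67 − 1 = 66.
Multiply: 12 · 52 · 66 = 41184.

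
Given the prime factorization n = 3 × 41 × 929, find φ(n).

74240

φ(3) = 3 − 1 = 2.
φ(41) = 41 − 1 = 40.
φ(929) = 929 − 1 = 928.
φ(114267) = 2 × 40 × 928 = 74240.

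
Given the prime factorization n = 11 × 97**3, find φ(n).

9032640

φ(10039403) = 10039403 · (1 − 1/11) · (1 − 1/97)
       = 10039403 · 960/1067 = 9032640.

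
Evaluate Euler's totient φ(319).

Factor 319: 319 = 11 · 29.
φ(11) = 11 − 1 = 10.
φ(29) = 29 − 1 = 28.
Multiply: 10 · 28 = 280.

280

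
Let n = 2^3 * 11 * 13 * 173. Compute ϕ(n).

82560

φ(197912) = 197912 · (1 − 1/2) · (1 − 1/11) · (1 − 1/13) · (1 − 1/173)
       = 197912 · 20640/49478 = 82560.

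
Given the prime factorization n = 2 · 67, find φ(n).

φ(2) = 2 − 1 = 1.
φ(67) = 67 − 1 = 66.
φ(134) = 1 × 66 = 66.

66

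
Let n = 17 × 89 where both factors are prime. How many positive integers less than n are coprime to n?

φ(pq) = (p−1)(q−1) = 16 · 88 = 1408.

1408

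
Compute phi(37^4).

1823508

φ(1874161) = 1874161 · (1 − 1/37)
       = 1874161 · 36/37 = 1823508.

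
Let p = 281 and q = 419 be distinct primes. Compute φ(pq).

117040

φ(n) = (p − 1)(q − 1) = (281−1)(419−1) = 280·418 = 117040.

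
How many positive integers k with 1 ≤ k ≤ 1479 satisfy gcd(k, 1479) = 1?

896

Factor 1479: 1479 = 3 * 17 * 29.
φ(3) = 3 − 1 = 2.
φ(17) = 17 − 1 = 16.
φ(29) = 29 − 1 = 28.
φ(1479) = 2 × 16 × 28 = 896.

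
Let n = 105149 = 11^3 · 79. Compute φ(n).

φ(11^3) = 11^2·(11−1) = 121·10 = 1210.
φ(79) = 79 − 1 = 78.
Multiply: 1210 · 78 = 94380.

94380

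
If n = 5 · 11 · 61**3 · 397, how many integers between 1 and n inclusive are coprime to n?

φ(5) = 5 − 1 = 4.
φ(11) = 11 − 1 = 10.
φ(61^3) = 61^2·(61−1) = 3721·60 = 223260.
φ(397) = 397 − 1 = 396.
Multiply: 4 · 10 · 223260 · 396 = 3536438400.

3536438400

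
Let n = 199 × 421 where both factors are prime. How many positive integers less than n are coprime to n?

φ(199) = 199 − 1 = 198.
φ(421) = 421 − 1 = 420.
Multiply: 198 · 420 = 83160.

83160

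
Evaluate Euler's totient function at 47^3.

φ(47^3) = 47^2·(47−1) = 2209·46 = 101614.

101614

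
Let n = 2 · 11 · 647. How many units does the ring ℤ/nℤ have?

6460

φ(2) = 2 − 1 = 1.
φ(11) = 11 − 1 = 10.
φ(647) = 647 − 1 = 646.
Multiply: 1 · 10 · 646 = 6460.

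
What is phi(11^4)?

φ(14641) = 14641 · (1 − 1/11)
       = 14641 · 10/11 = 13310.

13310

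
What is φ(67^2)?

φ(4489) = 4489 · (1 − 1/67)
       = 4489 · 66/67 = 4422.

4422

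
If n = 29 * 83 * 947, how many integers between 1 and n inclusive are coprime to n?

φ(29) = 29 − 1 = 28.
φ(83) = 83 − 1 = 82.
φ(947) = 947 − 1 = 946.
φ(2279429) = 28 × 82 × 946 = 2172016.

2172016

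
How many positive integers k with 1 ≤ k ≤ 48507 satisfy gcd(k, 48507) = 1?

First factor: 48507 = 3 · 19 · 23 · 37.
φ(3) = 3 − 1 = 2.
φ(19) = 19 − 1 = 18.
φ(23) = 23 − 1 = 22.
φ(37) = 37 − 1 = 36.
Multiply: 2 · 18 · 22 · 36 = 28512.

28512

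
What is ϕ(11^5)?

φ(161051) = 161051 · (1 − 1/11)
       = 161051 · 10/11 = 146410.

146410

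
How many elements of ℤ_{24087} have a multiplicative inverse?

24087 = 3 * 7 * 31 * 37.
φ(24087) = 24087 · (1 − 1/3) · (1 − 1/7) · (1 − 1/31) · (1 − 1/37)
       = 24087 · 12960/24087 = 12960.

12960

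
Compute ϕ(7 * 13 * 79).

φ(7189) = 7189 · (1 − 1/7) · (1 − 1/13) · (1 − 1/79)
       = 7189 · 5616/7189 = 5616.

5616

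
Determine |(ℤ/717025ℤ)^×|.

517440

717025 = 5^2 * 23 * 29 * 43.
φ(5^2) = 5^1·(5−1) = 5·4 = 20.
φ(23) = 23 − 1 = 22.
φ(29) = 29 − 1 = 28.
φ(43) = 43 − 1 = 42.
Multiply: 20 · 22 · 28 · 42 = 517440.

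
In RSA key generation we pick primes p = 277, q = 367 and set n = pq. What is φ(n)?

101016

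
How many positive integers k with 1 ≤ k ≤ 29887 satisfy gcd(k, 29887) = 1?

Prime factorization: 29887 = 11^2 * 13 * 19.
φ(11^2) = 11^1·(11−1) = 11·10 = 110.
φ(13) = 13 − 1 = 12.
φ(19) = 19 − 1 = 18.
Multiply: 110 · 12 · 18 = 23760.

23760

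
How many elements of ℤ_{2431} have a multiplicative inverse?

Factor 2431: 2431 = 11 · 13 · 17.
φ(2431) = 2431 · (1 − 1/11) · (1 − 1/13) · (1 − 1/17)
       = 2431 · 1920/2431 = 1920.

1920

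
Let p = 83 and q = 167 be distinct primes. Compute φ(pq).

13612

For distinct primes, φ(pq) = (p−1)(q−1) = 82 × 166 = 13612.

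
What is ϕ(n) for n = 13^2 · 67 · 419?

φ(13^2) = 13^1·(13−1) = 13·12 = 156.
φ(67) = 67 − 1 = 66.
φ(419) = 419 − 1 = 418.
φ(4744337) = 156 × 66 × 418 = 4303728.

4303728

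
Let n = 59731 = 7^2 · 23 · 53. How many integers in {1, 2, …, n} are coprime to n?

48048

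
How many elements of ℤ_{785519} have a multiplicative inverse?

First factor: 785519 = 7**2 · 17 · 23 · 41.
φ(785519) = 785519 · (1 − 1/7) · (1 − 1/17) · (1 − 1/23) · (1 − 1/41)
       = 785519 · 84480/112217 = 591360.

591360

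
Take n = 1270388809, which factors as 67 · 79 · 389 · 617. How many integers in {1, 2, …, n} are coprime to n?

1230413184

φ(1270388809) = 1270388809 · (1 − 1/67) · (1 − 1/79) · (1 − 1/389) · (1 − 1/617)
       = 1270388809 · 1230413184/1270388809 = 1230413184.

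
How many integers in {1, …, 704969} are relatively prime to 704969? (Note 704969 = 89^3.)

φ(89^3) = 89^3 − 89^2 = 704969 − 7921 = 697048.

697048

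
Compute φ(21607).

19200

First factor: 21607 = 17 · 31 · 41.
φ(21607) = 21607 · (1 − 1/17) · (1 − 1/31) · (1 − 1/41)
       = 21607 · 19200/21607 = 19200.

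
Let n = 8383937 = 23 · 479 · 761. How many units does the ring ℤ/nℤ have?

φ(8383937) = 8383937 · (1 − 1/23) · (1 − 1/479) · (1 − 1/761)
       = 8383937 · 7992160/8383937 = 7992160.

7992160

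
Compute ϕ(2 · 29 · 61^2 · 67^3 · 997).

φ(64715338926598) = 64715338926598 · (1 − 1/2) · (1 − 1/29) · (1 − 1/61) · (1 − 1/67) · (1 − 1/997)
       = 64715338926598 · 110436480/236334862 = 30240710881920.

30240710881920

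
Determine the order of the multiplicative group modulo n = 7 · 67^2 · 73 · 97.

183389184

φ(7) = 7 − 1 = 6.
φ(67^2) = 67^1·(67−1) = 67·66 = 4422.
φ(73) = 73 − 1 = 72.
φ(97) = 97 − 1 = 96.
Multiply: 6 · 4422 · 72 · 96 = 183389184.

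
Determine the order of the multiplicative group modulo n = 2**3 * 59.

φ(472) = 472 · (1 − 1/2) · (1 − 1/59)
       = 472 · 58/118 = 232.

232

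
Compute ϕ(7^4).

φ(7^4) = 7^3·(7−1) = 343·6 = 2058.

2058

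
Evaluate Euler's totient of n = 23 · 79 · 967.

φ(23) = 23 − 1 = 22.
φ(79) = 79 − 1 = 78.
φ(967) = 967 − 1 = 966.
Since φ is multiplicative, φ(1757039) = 22 · 78 · 966 = 1657656.

1657656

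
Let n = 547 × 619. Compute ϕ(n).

φ(338593) = 338593 · (1 − 1/547) · (1 − 1/619)
       = 338593 · 337428/338593 = 337428.

337428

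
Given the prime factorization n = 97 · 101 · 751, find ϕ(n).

φ(7357547) = 7357547 · (1 − 1/97) · (1 − 1/101) · (1 − 1/751)
       = 7357547 · 7200000/7357547 = 7200000.

7200000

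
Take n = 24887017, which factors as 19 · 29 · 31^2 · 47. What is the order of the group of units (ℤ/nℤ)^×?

21561120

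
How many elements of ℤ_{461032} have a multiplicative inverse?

187200

461032 = 2**3 · 11 · 13**2 · 31.
φ(461032) = 461032 · (1 − 1/2) · (1 − 1/11) · (1 − 1/13) · (1 − 1/31)
       = 461032 · 3600/8866 = 187200.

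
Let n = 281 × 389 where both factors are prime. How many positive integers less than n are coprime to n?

φ(281) = 281 − 1 = 280.
φ(389) = 389 − 1 = 388.
φ(109309) = 280 × 388 = 108640.

108640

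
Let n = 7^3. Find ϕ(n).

φ(7^3) = 7^2·(7−1) = 49·6 = 294.

294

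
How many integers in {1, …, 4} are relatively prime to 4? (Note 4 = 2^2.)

2

φ(4) = 4 · (1 − 1/2)
       = 4 · 1/2 = 2.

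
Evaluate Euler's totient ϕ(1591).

Factor 1591: 1591 = 37 · 43.
φ(37) = 37 − 1 = 36.
φ(43) = 43 − 1 = 42.
Multiply: 36 · 42 = 1512.

1512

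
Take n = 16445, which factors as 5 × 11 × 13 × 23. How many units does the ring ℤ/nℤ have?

10560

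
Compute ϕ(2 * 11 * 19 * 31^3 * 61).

311364000

φ(2) = 2 − 1 = 1.
φ(11) = 11 − 1 = 10.
φ(19) = 19 − 1 = 18.
φ(31^3) = 31^3 − 31^2 = 29791 − 961 = 28830.
φ(61) = 61 − 1 = 60.
Multiply: 1 · 10 · 18 · 28830 · 60 = 311364000.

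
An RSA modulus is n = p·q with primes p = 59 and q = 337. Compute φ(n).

For distinct primes, φ(pq) = (p−1)(q−1) = 58 × 336 = 19488.

19488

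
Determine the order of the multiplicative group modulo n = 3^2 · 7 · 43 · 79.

117936

φ(3^2) = 3^2 − 3^1 = 9 − 3 = 6.
φ(7) = 7 − 1 = 6.
φ(43) = 43 − 1 = 42.
φ(79) = 79 − 1 = 78.
Since φ is multiplicative, φ(214011) = 6 · 6 · 42 · 78 = 117936.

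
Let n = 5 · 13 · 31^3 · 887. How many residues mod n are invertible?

φ(5) = 5 − 1 = 4.
φ(13) = 13 − 1 = 12.
φ(31^3) = 31^3 − 31^2 = 29791 − 961 = 28830.
φ(887) = 887 − 1 = 886.
φ(1717600105) = 4 × 12 × 28830 × 886 = 1226082240.

1226082240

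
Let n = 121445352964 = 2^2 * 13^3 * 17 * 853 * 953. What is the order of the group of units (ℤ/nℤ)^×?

φ(2^2) = 2^2 − 2^1 = 4 − 2 = 2.
φ(13^3) = 13^3 − 13^2 = 2197 − 169 = 2028.
φ(17) = 17 − 1 = 16.
φ(853) = 853 − 1 = 852.
φ(953) = 953 − 1 = 952.
φ(121445352964) = 2 × 2028 × 16 × 852 × 952 = 52637405184.

52637405184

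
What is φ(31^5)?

27705630

φ(31^5) = 31^5 − 31^4 = 28629151 − 923521 = 27705630.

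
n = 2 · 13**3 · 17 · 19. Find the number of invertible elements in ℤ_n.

584064

φ(2) = 2 − 1 = 1.
φ(13^3) = 13^3 − 13^2 = 2197 − 169 = 2028.
φ(17) = 17 − 1 = 16.
φ(19) = 19 − 1 = 18.
Since φ is multiplicative, φ(1419262) = 1 · 2028 · 16 · 18 = 584064.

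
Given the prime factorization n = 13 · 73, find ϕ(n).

864

φ(13) = 13 − 1 = 12.
φ(73) = 73 − 1 = 72.
φ(949) = 12 × 72 = 864.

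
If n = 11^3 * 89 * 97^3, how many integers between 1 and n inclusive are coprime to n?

96179550720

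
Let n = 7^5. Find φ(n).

φ(16807) = 16807 · (1 − 1/7)
       = 16807 · 6/7 = 14406.

14406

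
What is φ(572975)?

First factor: 572975 = 5^2 · 13 · 41 · 43.
φ(572975) = 572975 · (1 − 1/5) · (1 − 1/13) · (1 − 1/41) · (1 − 1/43)
       = 572975 · 80640/114595 = 403200.

403200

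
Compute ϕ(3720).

Factor 3720: 3720 = 2**3 · 3 · 5 · 31.
φ(3720) = 3720 · (1 − 1/2) · (1 − 1/3) · (1 − 1/5) · (1 − 1/31)
       = 3720 · 240/930 = 960.

960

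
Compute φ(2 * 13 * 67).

φ(1742) = 1742 · (1 − 1/2) · (1 − 1/13) · (1 − 1/67)
       = 1742 · 792/1742 = 792.

792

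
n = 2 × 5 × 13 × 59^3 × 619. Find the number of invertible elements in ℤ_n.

φ(16526848130) = 16526848130 · (1 − 1/2) · (1 − 1/5) · (1 − 1/13) · (1 − 1/59) · (1 − 1/619)
       = 16526848130 · 1720512/4747730 = 5989102272.

5989102272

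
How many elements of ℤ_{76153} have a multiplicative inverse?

55440

Prime factorization: 76153 = 7 × 11 × 23 × 43.
φ(76153) = 76153 · (1 − 1/7) · (1 − 1/11) · (1 − 1/23) · (1 − 1/43)
       = 76153 · 55440/76153 = 55440.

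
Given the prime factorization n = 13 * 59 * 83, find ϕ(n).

57072

φ(63661) = 63661 · (1 − 1/13) · (1 − 1/59) · (1 − 1/83)
       = 63661 · 57072/63661 = 57072.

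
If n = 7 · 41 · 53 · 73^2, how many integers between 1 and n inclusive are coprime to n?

φ(7) = 7 − 1 = 6.
φ(41) = 41 − 1 = 40.
φ(53) = 53 − 1 = 52.
φ(73^2) = 73^1·(73−1) = 73·72 = 5256.
φ(81059419) = 6 × 40 × 52 × 5256 = 65594880.

65594880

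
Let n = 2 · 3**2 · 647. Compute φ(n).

3876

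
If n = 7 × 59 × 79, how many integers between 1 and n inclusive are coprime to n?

27144

φ(7) = 7 − 1 = 6.
φ(59) = 59 − 1 = 58.
φ(79) = 79 − 1 = 78.
Since φ is multiplicative, φ(32627) = 6 · 58 · 78 = 27144.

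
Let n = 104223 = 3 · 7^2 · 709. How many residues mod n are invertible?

59472

φ(104223) = 104223 · (1 − 1/3) · (1 − 1/7) · (1 − 1/709)
       = 104223 · 8496/14889 = 59472.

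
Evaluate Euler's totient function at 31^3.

φ(29791) = 29791 · (1 − 1/31)
       = 29791 · 30/31 = 28830.

28830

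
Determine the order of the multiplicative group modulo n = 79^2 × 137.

838032

φ(79^2) = 79^1·(79−1) = 79·78 = 6162.
φ(137) = 137 − 1 = 136.
Multiply: 6162 · 136 = 838032.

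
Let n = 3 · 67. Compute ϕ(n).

φ(201) = 201 · (1 − 1/3) · (1 − 1/67)
       = 201 · 132/201 = 132.

132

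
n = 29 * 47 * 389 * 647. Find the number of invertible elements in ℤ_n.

φ(29) = 29 − 1 = 28.
φ(47) = 47 − 1 = 46.
φ(389) = 389 − 1 = 388.
φ(647) = 647 − 1 = 646.
Multiply: 28 · 46 · 388 · 646 = 322834624.

322834624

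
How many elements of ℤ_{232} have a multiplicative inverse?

Prime factorization: 232 = 2**3 · 29.
φ(232) = 232 · (1 − 1/2) · (1 − 1/29)
       = 232 · 28/58 = 112.

112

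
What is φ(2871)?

1680

Factor 2871: 2871 = 3**2 · 11 · 29.
φ(2871) = 2871 · (1 − 1/3) · (1 − 1/11) · (1 − 1/29)
       = 2871 · 560/957 = 1680.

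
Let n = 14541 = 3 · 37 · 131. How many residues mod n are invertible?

9360

φ(14541) = 14541 · (1 − 1/3) · (1 − 1/37) · (1 − 1/131)
       = 14541 · 9360/14541 = 9360.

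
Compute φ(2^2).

φ(4) = 4 · (1 − 1/2)
       = 4 · 1/2 = 2.

2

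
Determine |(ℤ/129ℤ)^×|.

84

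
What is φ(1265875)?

864000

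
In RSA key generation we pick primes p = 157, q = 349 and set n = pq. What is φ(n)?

54288

φ(54793) = 54793 · (1 − 1/157) · (1 − 1/349)
       = 54793 · 54288/54793 = 54288.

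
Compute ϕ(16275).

First factor: 16275 = 3 * 5**2 * 7 * 31.
φ(16275) = 16275 · (1 − 1/3) · (1 − 1/5) · (1 − 1/7) · (1 − 1/31)
       = 16275 · 1440/3255 = 7200.

7200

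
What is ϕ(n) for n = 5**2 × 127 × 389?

977760

φ(5^2) = 5^1·(5−1) = 5·4 = 20.
φ(127) = 127 − 1 = 126.
φ(389) = 389 − 1 = 388.
Since φ is multiplicative, φ(1235075) = 20 · 126 · 388 = 977760.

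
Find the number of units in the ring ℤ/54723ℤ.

Factor 54723: 54723 = 3 · 17 · 29 · 37.
φ(3) = 3 − 1 = 2.
φ(17) = 17 − 1 = 16.
φ(29) = 29 − 1 = 28.
φ(37) = 37 − 1 = 36.
Since φ is multiplicative, φ(54723) = 2 · 16 · 28 · 36 = 32256.

32256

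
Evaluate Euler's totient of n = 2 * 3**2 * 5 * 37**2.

φ(123210) = 123210 · (1 − 1/2) · (1 − 1/3) · (1 − 1/5) · (1 − 1/37)
       = 123210 · 288/1110 = 31968.

31968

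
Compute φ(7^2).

φ(7^2) = 7^2 − 7^1 = 49 − 7 = 42.

42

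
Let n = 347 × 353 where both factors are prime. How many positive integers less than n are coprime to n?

121792

φ(pq) = (p−1)(q−1) = 346 · 352 = 121792.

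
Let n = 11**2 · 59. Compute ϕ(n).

6380

φ(7139) = 7139 · (1 − 1/11) · (1 − 1/59)
       = 7139 · 580/649 = 6380.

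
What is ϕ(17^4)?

φ(17^4) = 17^4 − 17^3 = 83521 − 4913 = 78608.

78608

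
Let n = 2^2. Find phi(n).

φ(4) = 4 · (1 − 1/2)
       = 4 · 1/2 = 2.

2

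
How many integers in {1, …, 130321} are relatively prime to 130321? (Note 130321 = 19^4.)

φ(130321) = 130321 · (1 − 1/19)
       = 130321 · 18/19 = 123462.

123462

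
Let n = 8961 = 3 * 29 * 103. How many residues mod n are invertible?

φ(8961) = 8961 · (1 − 1/3) · (1 − 1/29) · (1 − 1/103)
       = 8961 · 5712/8961 = 5712.

5712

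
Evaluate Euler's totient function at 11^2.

110

φ(121) = 121 · (1 − 1/11)
       = 121 · 10/11 = 110.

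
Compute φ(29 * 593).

φ(17197) = 17197 · (1 − 1/29) · (1 − 1/593)
       = 17197 · 16576/17197 = 16576.

16576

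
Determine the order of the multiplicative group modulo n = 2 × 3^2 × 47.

φ(2) = 2 − 1 = 1.
φ(3^2) = 3^1·(3−1) = 3·2 = 6.
φ(47) = 47 − 1 = 46.
Since φ is multiplicative, φ(846) = 1 · 6 · 46 = 276.

276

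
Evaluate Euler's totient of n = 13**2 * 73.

φ(13^2) = 13^2 − 13^1 = 169 − 13 = 156.
φ(73) = 73 − 1 = 72.
Multiply: 156 · 72 = 11232.

11232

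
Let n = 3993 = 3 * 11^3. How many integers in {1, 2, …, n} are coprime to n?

φ(3993) = 3993 · (1 − 1/3) · (1 − 1/11)
       = 3993 · 20/33 = 2420.

2420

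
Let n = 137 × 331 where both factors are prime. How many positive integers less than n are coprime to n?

44880

φ(45347) = 45347 · (1 − 1/137) · (1 − 1/331)
       = 45347 · 44880/45347 = 44880.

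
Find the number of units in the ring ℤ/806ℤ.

360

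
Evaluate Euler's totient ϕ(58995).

28512

First factor: 58995 = 3^3 * 5 * 19 * 23.
φ(58995) = 58995 · (1 − 1/3) · (1 − 1/5) · (1 − 1/19) · (1 − 1/23)
       = 58995 · 3168/6555 = 28512.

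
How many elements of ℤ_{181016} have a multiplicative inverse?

Factor 181016: 181016 = 2^3 × 11^3 × 17.
φ(2^3) = 2^3 − 2^2 = 8 − 4 = 4.
φ(11^3) = 11^2·(11−1) = 121·10 = 1210.
φ(17) = 17 − 1 = 16.
Since φ is multiplicative, φ(181016) = 4 · 1210 · 16 = 77440.

77440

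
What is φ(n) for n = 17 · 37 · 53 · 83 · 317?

776116224

φ(17) = 17 − 1 = 16.
φ(37) = 37 − 1 = 36.
φ(53) = 53 − 1 = 52.
φ(83) = 83 − 1 = 82.
φ(317) = 317 − 1 = 316.
Multiply: 16 · 36 · 52 · 82 · 316 = 776116224.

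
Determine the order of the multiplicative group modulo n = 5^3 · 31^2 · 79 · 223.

1610388000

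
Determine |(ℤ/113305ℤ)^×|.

Factor 113305: 113305 = 5 × 17 × 31 × 43.
φ(113305) = 113305 · (1 − 1/5) · (1 − 1/17) · (1 − 1/31) · (1 − 1/43)
       = 113305 · 80640/113305 = 80640.

80640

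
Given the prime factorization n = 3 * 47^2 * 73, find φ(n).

311328

φ(3) = 3 − 1 = 2.
φ(47^2) = 47^1·(47−1) = 47·46 = 2162.
φ(73) = 73 − 1 = 72.
Multiply: 2 · 2162 · 72 = 311328.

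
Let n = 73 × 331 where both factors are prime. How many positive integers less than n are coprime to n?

23760

φ(pq) = (p−1)(q−1) = 72 · 330 = 23760.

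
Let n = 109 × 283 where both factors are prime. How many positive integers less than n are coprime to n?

30456

φ(30847) = 30847 · (1 − 1/109) · (1 − 1/283)
       = 30847 · 30456/30847 = 30456.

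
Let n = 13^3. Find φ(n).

φ(13^3) = 13^2·(13−1) = 169·12 = 2028.

2028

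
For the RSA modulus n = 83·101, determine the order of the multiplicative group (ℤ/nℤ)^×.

φ(n) = (p − 1)(q − 1) = (83−1)(101−1) = 82·100 = 8200.

8200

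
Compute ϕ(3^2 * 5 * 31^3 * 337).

φ(451780515) = 451780515 · (1 − 1/3) · (1 − 1/5) · (1 − 1/31) · (1 − 1/337)
       = 451780515 · 80640/156705 = 232485120.

232485120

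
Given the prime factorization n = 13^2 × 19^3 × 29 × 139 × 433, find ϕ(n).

1692096666624

φ(13^2) = 13^2 − 13^1 = 169 − 13 = 156.
φ(19^3) = 19^3 − 19^2 = 6859 − 361 = 6498.
φ(29) = 29 − 1 = 28.
φ(139) = 139 − 1 = 138.
φ(433) = 433 − 1 = 432.
Multiply: 156 · 6498 · 28 · 138 · 432 = 1692096666624.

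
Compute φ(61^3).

φ(226981) = 226981 · (1 − 1/61)
       = 226981 · 60/61 = 223260.

223260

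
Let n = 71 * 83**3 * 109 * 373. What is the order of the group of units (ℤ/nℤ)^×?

φ(1650547228189) = 1650547228189 · (1 − 1/71) · (1 − 1/83) · (1 − 1/109) · (1 − 1/373)
       = 1650547228189 · 230610240/239591701 = 1588673943360.

1588673943360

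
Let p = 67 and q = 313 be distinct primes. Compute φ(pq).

φ(20971) = 20971 · (1 − 1/67) · (1 − 1/313)
       = 20971 · 20592/20971 = 20592.

20592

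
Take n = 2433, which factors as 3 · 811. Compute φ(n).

1620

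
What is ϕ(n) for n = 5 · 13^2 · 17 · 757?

φ(10874305) = 10874305 · (1 − 1/5) · (1 − 1/13) · (1 − 1/17) · (1 − 1/757)
       = 10874305 · 580608/836485 = 7547904.

7547904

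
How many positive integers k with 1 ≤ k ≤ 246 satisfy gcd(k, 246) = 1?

80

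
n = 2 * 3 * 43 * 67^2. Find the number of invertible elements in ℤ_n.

φ(2) = 2 − 1 = 1.
φ(3) = 3 − 1 = 2.
φ(43) = 43 − 1 = 42.
φ(67^2) = 67^2 − 67^1 = 4489 − 67 = 4422.
Since φ is multiplicative, φ(1158162) = 1 · 2 · 42 · 4422 = 371448.

371448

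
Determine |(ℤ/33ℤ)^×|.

20

Factor 33: 33 = 3 · 11.
φ(3) = 3 − 1 = 2.
φ(11) = 11 − 1 = 10.
φ(33) = 2 × 10 = 20.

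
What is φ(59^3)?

201898

φ(59^3) = 59^2·(59−1) = 3481·58 = 201898.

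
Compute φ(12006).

First factor: 12006 = 2 × 3**2 × 23 × 29.
φ(12006) = 12006 · (1 − 1/2) · (1 − 1/3) · (1 − 1/23) · (1 − 1/29)
       = 12006 · 1232/4002 = 3696.

3696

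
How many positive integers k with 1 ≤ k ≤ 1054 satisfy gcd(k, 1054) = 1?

Prime factorization: 1054 = 2 · 17 · 31.
φ(2) = 2 − 1 = 1.
φ(17) = 17 − 1 = 16.
φ(31) = 31 − 1 = 30.
Since φ is multiplicative, φ(1054) = 1 · 16 · 30 = 480.

480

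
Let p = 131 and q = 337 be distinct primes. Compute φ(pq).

43680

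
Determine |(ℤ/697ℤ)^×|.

640

Prime factorization: 697 = 17 · 41.
φ(17) = 17 − 1 = 16.
φ(41) = 41 − 1 = 40.
φ(697) = 16 × 40 = 640.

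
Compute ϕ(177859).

177859 = 11 · 19 · 23 · 37.
φ(177859) = 177859 · (1 − 1/11) · (1 − 1/19) · (1 − 1/23) · (1 − 1/37)
       = 177859 · 142560/177859 = 142560.

142560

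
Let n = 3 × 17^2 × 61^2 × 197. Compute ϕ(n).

φ(635543079) = 635543079 · (1 − 1/3) · (1 − 1/17) · (1 − 1/61) · (1 − 1/197)
       = 635543079 · 376320/612867 = 390243840.

390243840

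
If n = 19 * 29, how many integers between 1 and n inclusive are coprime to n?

504

φ(19) = 19 − 1 = 18.
φ(29) = 29 − 1 = 28.
Since φ is multiplicative, φ(551) = 18 · 28 = 504.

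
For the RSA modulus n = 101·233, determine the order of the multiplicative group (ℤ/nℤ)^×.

23200

φ(n) = (p − 1)(q − 1) = (101−1)(233−1) = 100·232 = 23200.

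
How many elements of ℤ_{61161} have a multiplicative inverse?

First factor: 61161 = 3 · 19 · 29 · 37.
φ(3) = 3 − 1 = 2.
φ(19) = 19 − 1 = 18.
φ(29) = 29 − 1 = 28.
φ(37) = 37 − 1 = 36.
Since φ is multiplicative, φ(61161) = 2 · 18 · 28 · 36 = 36288.

36288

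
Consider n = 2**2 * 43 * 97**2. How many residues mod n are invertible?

782208

φ(1618348) = 1618348 · (1 − 1/2) · (1 − 1/43) · (1 − 1/97)
       = 1618348 · 4032/8342 = 782208.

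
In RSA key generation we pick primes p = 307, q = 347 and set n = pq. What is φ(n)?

φ(n) = (p − 1)(q − 1) = (307−1)(347−1) = 306·346 = 105876.

105876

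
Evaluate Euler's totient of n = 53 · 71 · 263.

φ(989669) = 989669 · (1 − 1/53) · (1 − 1/71) · (1 − 1/263)
       = 989669 · 953680/989669 = 953680.

953680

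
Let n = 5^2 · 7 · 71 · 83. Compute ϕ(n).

688800

φ(5^2) = 5^1·(5−1) = 5·4 = 20.
φ(7) = 7 − 1 = 6.
φ(71) = 71 − 1 = 70.
φ(83) = 83 − 1 = 82.
Since φ is multiplicative, φ(1031275) = 20 · 6 · 70 · 82 = 688800.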